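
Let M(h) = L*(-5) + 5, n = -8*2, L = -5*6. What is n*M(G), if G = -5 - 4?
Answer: -2480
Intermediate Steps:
L = -30
n = -16
G = -9
M(h) = 155 (M(h) = -30*(-5) + 5 = 150 + 5 = 155)
n*M(G) = -16*155 = -2480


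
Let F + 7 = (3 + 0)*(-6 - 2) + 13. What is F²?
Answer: 324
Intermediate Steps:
F = -18 (F = -7 + ((3 + 0)*(-6 - 2) + 13) = -7 + (3*(-8) + 13) = -7 + (-24 + 13) = -7 - 11 = -18)
F² = (-18)² = 324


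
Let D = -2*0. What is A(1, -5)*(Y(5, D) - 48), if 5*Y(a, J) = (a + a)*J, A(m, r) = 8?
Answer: -384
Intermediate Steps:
D = 0
Y(a, J) = 2*J*a/5 (Y(a, J) = ((a + a)*J)/5 = ((2*a)*J)/5 = (2*J*a)/5 = 2*J*a/5)
A(1, -5)*(Y(5, D) - 48) = 8*((⅖)*0*5 - 48) = 8*(0 - 48) = 8*(-48) = -384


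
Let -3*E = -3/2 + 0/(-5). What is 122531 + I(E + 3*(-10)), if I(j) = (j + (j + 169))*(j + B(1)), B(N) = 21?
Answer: 121596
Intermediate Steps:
E = 1/2 (E = -(-3/2 + 0/(-5))/3 = -(-3*1/2 + 0*(-1/5))/3 = -(-3/2 + 0)/3 = -1/3*(-3/2) = 1/2 ≈ 0.50000)
I(j) = (21 + j)*(169 + 2*j) (I(j) = (j + (j + 169))*(j + 21) = (j + (169 + j))*(21 + j) = (169 + 2*j)*(21 + j) = (21 + j)*(169 + 2*j))
122531 + I(E + 3*(-10)) = 122531 + (3549 + 2*(1/2 + 3*(-10))**2 + 211*(1/2 + 3*(-10))) = 122531 + (3549 + 2*(1/2 - 30)**2 + 211*(1/2 - 30)) = 122531 + (3549 + 2*(-59/2)**2 + 211*(-59/2)) = 122531 + (3549 + 2*(3481/4) - 12449/2) = 122531 + (3549 + 3481/2 - 12449/2) = 122531 - 935 = 121596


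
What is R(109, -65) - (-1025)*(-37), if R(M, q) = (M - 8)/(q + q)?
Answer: -4930351/130 ≈ -37926.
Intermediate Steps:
R(M, q) = (-8 + M)/(2*q) (R(M, q) = (-8 + M)/((2*q)) = (-8 + M)*(1/(2*q)) = (-8 + M)/(2*q))
R(109, -65) - (-1025)*(-37) = (½)*(-8 + 109)/(-65) - (-1025)*(-37) = (½)*(-1/65)*101 - 1*37925 = -101/130 - 37925 = -4930351/130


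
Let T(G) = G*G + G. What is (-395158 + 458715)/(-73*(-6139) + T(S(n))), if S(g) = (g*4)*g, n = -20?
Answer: 4889/231519 ≈ 0.021117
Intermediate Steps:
S(g) = 4*g**2 (S(g) = (4*g)*g = 4*g**2)
T(G) = G + G**2 (T(G) = G**2 + G = G + G**2)
(-395158 + 458715)/(-73*(-6139) + T(S(n))) = (-395158 + 458715)/(-73*(-6139) + (4*(-20)**2)*(1 + 4*(-20)**2)) = 63557/(448147 + (4*400)*(1 + 4*400)) = 63557/(448147 + 1600*(1 + 1600)) = 63557/(448147 + 1600*1601) = 63557/(448147 + 2561600) = 63557/3009747 = 63557*(1/3009747) = 4889/231519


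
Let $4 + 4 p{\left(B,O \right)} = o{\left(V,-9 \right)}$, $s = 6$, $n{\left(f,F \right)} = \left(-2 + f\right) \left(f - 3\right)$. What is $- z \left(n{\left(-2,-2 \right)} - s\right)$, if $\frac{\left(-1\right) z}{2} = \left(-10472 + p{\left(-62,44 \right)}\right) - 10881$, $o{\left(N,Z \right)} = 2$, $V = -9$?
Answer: $-597898$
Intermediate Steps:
$n{\left(f,F \right)} = \left(-3 + f\right) \left(-2 + f\right)$ ($n{\left(f,F \right)} = \left(-2 + f\right) \left(-3 + f\right) = \left(-3 + f\right) \left(-2 + f\right)$)
$p{\left(B,O \right)} = - \frac{1}{2}$ ($p{\left(B,O \right)} = -1 + \frac{1}{4} \cdot 2 = -1 + \frac{1}{2} = - \frac{1}{2}$)
$z = 42707$ ($z = - 2 \left(\left(-10472 - \frac{1}{2}\right) - 10881\right) = - 2 \left(- \frac{20945}{2} - 10881\right) = \left(-2\right) \left(- \frac{42707}{2}\right) = 42707$)
$- z \left(n{\left(-2,-2 \right)} - s\right) = - 42707 \left(\left(6 + \left(-2\right)^{2} - -10\right) - 6\right) = - 42707 \left(\left(6 + 4 + 10\right) - 6\right) = - 42707 \left(20 - 6\right) = - 42707 \cdot 14 = \left(-1\right) 597898 = -597898$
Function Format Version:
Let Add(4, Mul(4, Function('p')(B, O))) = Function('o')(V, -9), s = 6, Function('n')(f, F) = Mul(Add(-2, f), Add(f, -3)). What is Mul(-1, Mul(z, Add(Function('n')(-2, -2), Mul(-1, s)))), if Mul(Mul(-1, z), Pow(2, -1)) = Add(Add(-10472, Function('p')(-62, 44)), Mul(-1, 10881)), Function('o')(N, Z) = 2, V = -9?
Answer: -597898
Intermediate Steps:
Function('n')(f, F) = Mul(Add(-3, f), Add(-2, f)) (Function('n')(f, F) = Mul(Add(-2, f), Add(-3, f)) = Mul(Add(-3, f), Add(-2, f)))
Function('p')(B, O) = Rational(-1, 2) (Function('p')(B, O) = Add(-1, Mul(Rational(1, 4), 2)) = Add(-1, Rational(1, 2)) = Rational(-1, 2))
z = 42707 (z = Mul(-2, Add(Add(-10472, Rational(-1, 2)), Mul(-1, 10881))) = Mul(-2, Add(Rational(-20945, 2), -10881)) = Mul(-2, Rational(-42707, 2)) = 42707)
Mul(-1, Mul(z, Add(Function('n')(-2, -2), Mul(-1, s)))) = Mul(-1, Mul(42707, Add(Add(6, Pow(-2, 2), Mul(-5, -2)), Mul(-1, 6)))) = Mul(-1, Mul(42707, Add(Add(6, 4, 10), -6))) = Mul(-1, Mul(42707, Add(20, -6))) = Mul(-1, Mul(42707, 14)) = Mul(-1, 597898) = -597898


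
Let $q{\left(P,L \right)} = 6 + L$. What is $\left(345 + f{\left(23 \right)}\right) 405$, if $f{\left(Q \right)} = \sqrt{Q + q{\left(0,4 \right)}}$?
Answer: $139725 + 405 \sqrt{33} \approx 1.4205 \cdot 10^{5}$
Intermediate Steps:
$f{\left(Q \right)} = \sqrt{10 + Q}$ ($f{\left(Q \right)} = \sqrt{Q + \left(6 + 4\right)} = \sqrt{Q + 10} = \sqrt{10 + Q}$)
$\left(345 + f{\left(23 \right)}\right) 405 = \left(345 + \sqrt{10 + 23}\right) 405 = \left(345 + \sqrt{33}\right) 405 = 139725 + 405 \sqrt{33}$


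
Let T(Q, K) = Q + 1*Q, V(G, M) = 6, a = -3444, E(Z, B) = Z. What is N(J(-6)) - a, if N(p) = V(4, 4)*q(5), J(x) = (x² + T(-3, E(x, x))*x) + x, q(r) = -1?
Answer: 3438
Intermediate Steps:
T(Q, K) = 2*Q (T(Q, K) = Q + Q = 2*Q)
J(x) = x² - 5*x (J(x) = (x² + (2*(-3))*x) + x = (x² - 6*x) + x = x² - 5*x)
N(p) = -6 (N(p) = 6*(-1) = -6)
N(J(-6)) - a = -6 - 1*(-3444) = -6 + 3444 = 3438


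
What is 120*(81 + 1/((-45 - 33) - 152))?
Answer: 223548/23 ≈ 9719.5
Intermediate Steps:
120*(81 + 1/((-45 - 33) - 152)) = 120*(81 + 1/(-78 - 152)) = 120*(81 + 1/(-230)) = 120*(81 - 1/230) = 120*(18629/230) = 223548/23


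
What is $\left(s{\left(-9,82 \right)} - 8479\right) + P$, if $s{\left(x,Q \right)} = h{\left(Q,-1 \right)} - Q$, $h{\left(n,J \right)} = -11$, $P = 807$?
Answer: $-7765$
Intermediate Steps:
$s{\left(x,Q \right)} = -11 - Q$
$\left(s{\left(-9,82 \right)} - 8479\right) + P = \left(\left(-11 - 82\right) - 8479\right) + 807 = \left(-93 - 8479\right) + 807 = -8572 + 807 = -7765$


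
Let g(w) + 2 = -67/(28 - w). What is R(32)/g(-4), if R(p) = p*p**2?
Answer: -1048576/131 ≈ -8004.4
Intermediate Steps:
g(w) = -2 - 67/(28 - w)
R(p) = p**3
R(32)/g(-4) = 32**3/(((123 - 2*(-4))/(-28 - 4))) = 32768/(((123 + 8)/(-32))) = 32768/((-1/32*131)) = 32768/(-131/32) = 32768*(-32/131) = -1048576/131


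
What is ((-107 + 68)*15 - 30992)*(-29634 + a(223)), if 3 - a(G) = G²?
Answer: 2505950720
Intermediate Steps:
a(G) = 3 - G²
((-107 + 68)*15 - 30992)*(-29634 + a(223)) = ((-107 + 68)*15 - 30992)*(-29634 + (3 - 1*223²)) = (-39*15 - 30992)*(-29634 + (3 - 1*49729)) = (-585 - 30992)*(-29634 + (3 - 49729)) = -31577*(-29634 - 49726) = -31577*(-79360) = 2505950720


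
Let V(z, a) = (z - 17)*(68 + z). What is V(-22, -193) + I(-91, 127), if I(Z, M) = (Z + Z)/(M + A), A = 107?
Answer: -16153/9 ≈ -1794.8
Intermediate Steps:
V(z, a) = (-17 + z)*(68 + z)
I(Z, M) = 2*Z/(107 + M) (I(Z, M) = (Z + Z)/(M + 107) = (2*Z)/(107 + M) = 2*Z/(107 + M))
V(-22, -193) + I(-91, 127) = (-1156 + (-22)² + 51*(-22)) + 2*(-91)/(107 + 127) = (-1156 + 484 - 1122) + 2*(-91)/234 = -1794 + 2*(-91)*(1/234) = -1794 - 7/9 = -16153/9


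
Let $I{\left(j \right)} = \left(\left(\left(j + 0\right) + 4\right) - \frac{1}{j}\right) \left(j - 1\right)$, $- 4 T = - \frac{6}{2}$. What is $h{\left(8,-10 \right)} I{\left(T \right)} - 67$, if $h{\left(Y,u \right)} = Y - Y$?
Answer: $-67$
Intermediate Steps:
$h{\left(Y,u \right)} = 0$
$T = \frac{3}{4}$ ($T = - \frac{\left(-6\right) \frac{1}{2}}{4} = \left(- \frac{1}{4}\right) \left(-3\right) = \frac{3}{4} \approx 0.75$)
$I{\left(j \right)} = \left(-1 + j\right) \left(4 + j - \frac{1}{j}\right)$ ($I{\left(j \right)} = \left(\left(j + 4\right) - \frac{1}{j}\right) \left(-1 + j\right) = \left(\left(4 + j\right) - \frac{1}{j}\right) \left(-1 + j\right) = \left(4 + j - \frac{1}{j}\right) \left(-1 + j\right) = \left(-1 + j\right) \left(4 + j - \frac{1}{j}\right)$)
$h{\left(8,-10 \right)} I{\left(T \right)} - 67 = 0 \left(-5 + \frac{1}{\frac{3}{4}} + \left(\frac{3}{4}\right)^{2} + 3 \cdot \frac{3}{4}\right) - 67 = 0 \left(-5 + \frac{4}{3} + \frac{9}{16} + \frac{9}{4}\right) - 67 = 0 \left(- \frac{41}{48}\right) - 67 = 0 - 67 = -67$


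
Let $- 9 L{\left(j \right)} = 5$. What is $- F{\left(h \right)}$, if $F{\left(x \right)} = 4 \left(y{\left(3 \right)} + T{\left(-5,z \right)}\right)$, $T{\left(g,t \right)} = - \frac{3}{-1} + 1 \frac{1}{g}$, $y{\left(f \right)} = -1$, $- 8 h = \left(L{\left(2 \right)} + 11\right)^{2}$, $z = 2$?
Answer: $- \frac{36}{5} \approx -7.2$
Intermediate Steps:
$L{\left(j \right)} = - \frac{5}{9}$ ($L{\left(j \right)} = \left(- \frac{1}{9}\right) 5 = - \frac{5}{9}$)
$h = - \frac{2209}{162}$ ($h = - \frac{\left(- \frac{5}{9} + 11\right)^{2}}{8} = - \frac{\left(\frac{94}{9}\right)^{2}}{8} = \left(- \frac{1}{8}\right) \frac{8836}{81} = - \frac{2209}{162} \approx -13.636$)
$T{\left(g,t \right)} = 3 + \frac{1}{g}$ ($T{\left(g,t \right)} = \left(-3\right) \left(-1\right) + \frac{1}{g} = 3 + \frac{1}{g}$)
$F{\left(x \right)} = \frac{36}{5}$ ($F{\left(x \right)} = 4 \left(-1 + \left(3 + \frac{1}{-5}\right)\right) = 4 \left(-1 + \left(3 - \frac{1}{5}\right)\right) = 4 \left(-1 + \frac{14}{5}\right) = 4 \cdot \frac{9}{5} = \frac{36}{5}$)
$- F{\left(h \right)} = \left(-1\right) \frac{36}{5} = - \frac{36}{5}$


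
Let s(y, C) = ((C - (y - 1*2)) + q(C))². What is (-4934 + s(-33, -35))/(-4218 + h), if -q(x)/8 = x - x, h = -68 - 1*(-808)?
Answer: 2467/1739 ≈ 1.4186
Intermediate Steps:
h = 740 (h = -68 + 808 = 740)
q(x) = 0 (q(x) = -8*(x - x) = -8*0 = 0)
s(y, C) = (2 + C - y)² (s(y, C) = ((C - (y - 1*2)) + 0)² = ((C - (y - 2)) + 0)² = ((C - (-2 + y)) + 0)² = ((C + (2 - y)) + 0)² = ((2 + C - y) + 0)² = (2 + C - y)²)
(-4934 + s(-33, -35))/(-4218 + h) = (-4934 + (2 - 35 - 1*(-33))²)/(-4218 + 740) = (-4934 + (2 - 35 + 33)²)/(-3478) = (-4934 + 0²)*(-1/3478) = (-4934 + 0)*(-1/3478) = -4934*(-1/3478) = 2467/1739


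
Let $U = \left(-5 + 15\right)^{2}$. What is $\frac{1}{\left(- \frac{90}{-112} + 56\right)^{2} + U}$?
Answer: $\frac{3136}{10432361} \approx 0.0003006$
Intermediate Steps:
$U = 100$ ($U = 10^{2} = 100$)
$\frac{1}{\left(- \frac{90}{-112} + 56\right)^{2} + U} = \frac{1}{\left(- \frac{90}{-112} + 56\right)^{2} + 100} = \frac{1}{\left(\left(-90\right) \left(- \frac{1}{112}\right) + 56\right)^{2} + 100} = \frac{1}{\left(\frac{45}{56} + 56\right)^{2} + 100} = \frac{1}{\left(\frac{3181}{56}\right)^{2} + 100} = \frac{1}{\frac{10118761}{3136} + 100} = \frac{1}{\frac{10432361}{3136}} = \frac{3136}{10432361}$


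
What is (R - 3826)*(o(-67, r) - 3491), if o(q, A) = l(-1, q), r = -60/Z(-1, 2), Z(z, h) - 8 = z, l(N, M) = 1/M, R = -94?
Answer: 916880160/67 ≈ 1.3685e+7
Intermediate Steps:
Z(z, h) = 8 + z
r = -60/7 (r = -60/(8 - 1) = -60/7 ≈ -8.5714)
o(q, A) = 1/q
(R - 3826)*(o(-67, r) - 3491) = (-94 - 3826)*(1/(-67) - 3491) = -3920*(-1/67 - 3491) = -3920*(-233898/67) = 916880160/67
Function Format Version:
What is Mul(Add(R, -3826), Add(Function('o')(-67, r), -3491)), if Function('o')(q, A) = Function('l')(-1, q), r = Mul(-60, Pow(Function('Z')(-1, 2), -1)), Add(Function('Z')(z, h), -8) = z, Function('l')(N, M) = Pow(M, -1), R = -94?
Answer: Rational(916880160, 67) ≈ 1.3685e+7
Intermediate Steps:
Function('Z')(z, h) = Add(8, z)
r = Rational(-60, 7) (r = Mul(-60, Pow(Add(8, -1), -1)) = Mul(-60, Pow(7, -1)) = Mul(-60, Rational(1, 7)) = Rational(-60, 7) ≈ -8.5714)
Function('o')(q, A) = Pow(q, -1)
Mul(Add(R, -3826), Add(Function('o')(-67, r), -3491)) = Mul(Add(-94, -3826), Add(Pow(-67, -1), -3491)) = Mul(-3920, Add(Rational(-1, 67), -3491)) = Mul(-3920, Rational(-233898, 67)) = Rational(916880160, 67)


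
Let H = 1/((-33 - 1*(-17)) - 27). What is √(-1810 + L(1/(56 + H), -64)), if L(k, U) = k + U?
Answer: 5*I*√434287789/2407 ≈ 43.289*I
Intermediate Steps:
H = -1/43 (H = 1/((-33 + 17) - 27) = 1/(-16 - 27) = 1/(-43) = -1/43 ≈ -0.023256)
L(k, U) = U + k
√(-1810 + L(1/(56 + H), -64)) = √(-1810 + (-64 + 1/(56 - 1/43))) = √(-1810 + (-64 + 1/(2407/43))) = √(-1810 + (-64 + 43/2407)) = √(-1810 - 154005/2407) = √(-4510675/2407) = 5*I*√434287789/2407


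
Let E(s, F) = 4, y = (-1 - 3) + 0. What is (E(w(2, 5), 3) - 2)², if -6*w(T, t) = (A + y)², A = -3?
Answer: 4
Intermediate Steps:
y = -4 (y = -4 + 0 = -4)
w(T, t) = -49/6 (w(T, t) = -(-3 - 4)²/6 = -⅙*(-7)² = -⅙*49 = -49/6)
(E(w(2, 5), 3) - 2)² = (4 - 2)² = 2² = 4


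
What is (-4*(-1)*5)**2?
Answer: 400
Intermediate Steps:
(-4*(-1)*5)**2 = (4*5)**2 = 20**2 = 400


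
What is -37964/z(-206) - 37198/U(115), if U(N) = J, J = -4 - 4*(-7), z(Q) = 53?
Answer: -1441315/636 ≈ -2266.2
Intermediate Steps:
J = 24 (J = -4 + 28 = 24)
U(N) = 24
-37964/z(-206) - 37198/U(115) = -37964/53 - 37198/24 = -37964*1/53 - 37198*1/24 = -37964/53 - 18599/12 = -1441315/636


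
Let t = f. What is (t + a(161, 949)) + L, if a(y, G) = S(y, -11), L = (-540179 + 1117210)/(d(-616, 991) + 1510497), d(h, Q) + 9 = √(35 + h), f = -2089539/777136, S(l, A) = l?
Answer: 40196847500873511319/253299041581878800 - 82433*I*√581/325939142675 ≈ 158.69 - 6.0961e-6*I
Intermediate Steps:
f = -2089539/777136 (f = -2089539*1/777136 = -2089539/777136 ≈ -2.6888)
t = -2089539/777136 ≈ -2.6888
d(h, Q) = -9 + √(35 + h)
L = 577031/(1510488 + I*√581) (L = (-540179 + 1117210)/((-9 + √(35 - 616)) + 1510497) = 577031/((-9 + √(-581)) + 1510497) = 577031/((-9 + I*√581) + 1510497) = 577031/(1510488 + I*√581) ≈ 0.38202 - 6.0961e-6*I)
a(y, G) = y
(t + a(161, 949)) + L = (-2089539/777136 + 161) + (124514057304/325939142675 - 82433*I*√581/325939142675) = 123029357/777136 + (124514057304/325939142675 - 82433*I*√581/325939142675) = 40196847500873511319/253299041581878800 - 82433*I*√581/325939142675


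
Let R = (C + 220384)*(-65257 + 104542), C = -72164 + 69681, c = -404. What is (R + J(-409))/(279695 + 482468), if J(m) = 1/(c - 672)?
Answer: 9210819084659/820087388 ≈ 11232.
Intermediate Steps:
C = -2483
J(m) = -1/1076 (J(m) = 1/(-404 - 672) = 1/(-1076) = -1/1076)
R = 8560240785 (R = (-2483 + 220384)*(-65257 + 104542) = 217901*39285 = 8560240785)
(R + J(-409))/(279695 + 482468) = (8560240785 - 1/1076)/(279695 + 482468) = (9210819084659/1076)/762163 = (9210819084659/1076)*(1/762163) = 9210819084659/820087388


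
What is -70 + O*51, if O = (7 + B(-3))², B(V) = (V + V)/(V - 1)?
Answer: 14459/4 ≈ 3614.8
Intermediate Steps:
B(V) = 2*V/(-1 + V) (B(V) = (2*V)/(-1 + V) = 2*V/(-1 + V))
O = 289/4 (O = (7 + 2*(-3)/(-1 - 3))² = (7 + 2*(-3)/(-4))² = (7 + 2*(-3)*(-¼))² = (7 + 3/2)² = (17/2)² = 289/4 ≈ 72.250)
-70 + O*51 = -70 + (289/4)*51 = -70 + 14739/4 = 14459/4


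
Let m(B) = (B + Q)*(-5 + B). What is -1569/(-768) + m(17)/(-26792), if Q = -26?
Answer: 1754983/857344 ≈ 2.0470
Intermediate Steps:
m(B) = (-26 + B)*(-5 + B) (m(B) = (B - 26)*(-5 + B) = (-26 + B)*(-5 + B))
-1569/(-768) + m(17)/(-26792) = -1569/(-768) + (130 + 17**2 - 31*17)/(-26792) = -1569*(-1/768) + (130 + 289 - 527)*(-1/26792) = 523/256 - 108*(-1/26792) = 523/256 + 27/6698 = 1754983/857344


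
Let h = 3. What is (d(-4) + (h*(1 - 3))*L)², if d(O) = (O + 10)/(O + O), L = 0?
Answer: 9/16 ≈ 0.56250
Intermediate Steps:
d(O) = (10 + O)/(2*O) (d(O) = (10 + O)/((2*O)) = (10 + O)*(1/(2*O)) = (10 + O)/(2*O))
(d(-4) + (h*(1 - 3))*L)² = ((½)*(10 - 4)/(-4) + (3*(1 - 3))*0)² = ((½)*(-¼)*6 + (3*(-2))*0)² = (-¾ - 6*0)² = (-¾ + 0)² = (-¾)² = 9/16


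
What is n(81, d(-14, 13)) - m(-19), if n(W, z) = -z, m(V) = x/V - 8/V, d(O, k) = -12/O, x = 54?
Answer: 208/133 ≈ 1.5639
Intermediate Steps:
m(V) = 46/V (m(V) = 54/V - 8/V = 46/V)
n(81, d(-14, 13)) - m(-19) = -(-12)/(-14) - 46/(-19) = -(-12)*(-1)/14 - 46*(-1)/19 = -1*6/7 - 1*(-46/19) = -6/7 + 46/19 = 208/133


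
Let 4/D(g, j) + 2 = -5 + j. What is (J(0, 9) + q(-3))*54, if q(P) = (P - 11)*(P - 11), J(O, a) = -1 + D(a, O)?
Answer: 73494/7 ≈ 10499.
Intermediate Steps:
D(g, j) = 4/(-7 + j) (D(g, j) = 4/(-2 + (-5 + j)) = 4/(-7 + j))
J(O, a) = -1 + 4/(-7 + O)
q(P) = (-11 + P)² (q(P) = (-11 + P)*(-11 + P) = (-11 + P)²)
(J(0, 9) + q(-3))*54 = ((11 - 1*0)/(-7 + 0) + (-11 - 3)²)*54 = ((11 + 0)/(-7) + (-14)²)*54 = (-⅐*11 + 196)*54 = (-11/7 + 196)*54 = (1361/7)*54 = 73494/7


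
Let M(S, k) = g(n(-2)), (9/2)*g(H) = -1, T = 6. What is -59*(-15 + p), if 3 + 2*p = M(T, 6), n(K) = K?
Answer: 17641/18 ≈ 980.06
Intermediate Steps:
g(H) = -2/9 (g(H) = (2/9)*(-1) = -2/9)
M(S, k) = -2/9
p = -29/18 (p = -3/2 + (1/2)*(-2/9) = -3/2 - 1/9 = -29/18 ≈ -1.6111)
-59*(-15 + p) = -59*(-15 - 29/18) = -59*(-299/18) = 17641/18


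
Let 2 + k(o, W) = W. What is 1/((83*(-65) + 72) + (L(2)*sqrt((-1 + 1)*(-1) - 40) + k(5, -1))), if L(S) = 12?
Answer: -2663/14186018 - 6*I*sqrt(10)/7093009 ≈ -0.00018772 - 2.675e-6*I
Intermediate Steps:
k(o, W) = -2 + W
1/((83*(-65) + 72) + (L(2)*sqrt((-1 + 1)*(-1) - 40) + k(5, -1))) = 1/((83*(-65) + 72) + (12*sqrt((-1 + 1)*(-1) - 40) + (-2 - 1))) = 1/((-5395 + 72) + (12*sqrt(0*(-1) - 40) - 3)) = 1/(-5323 + (12*sqrt(0 - 40) - 3)) = 1/(-5323 + (12*sqrt(-40) - 3)) = 1/(-5323 + (12*(2*I*sqrt(10)) - 3)) = 1/(-5323 + (24*I*sqrt(10) - 3)) = 1/(-5323 + (-3 + 24*I*sqrt(10))) = 1/(-5326 + 24*I*sqrt(10))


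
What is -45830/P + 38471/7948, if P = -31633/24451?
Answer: 1272522992569/35917012 ≈ 35430.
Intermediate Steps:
P = -4519/3493 (P = -31633*1/24451 = -4519/3493 ≈ -1.2937)
-45830/P + 38471/7948 = -45830/(-4519/3493) + 38471/7948 = -45830*(-3493/4519) + 38471*(1/7948) = 160084190/4519 + 38471/7948 = 1272522992569/35917012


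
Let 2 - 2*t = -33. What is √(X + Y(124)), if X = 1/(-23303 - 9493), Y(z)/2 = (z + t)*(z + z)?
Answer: √2096898315793/5466 ≈ 264.92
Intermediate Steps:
t = 35/2 (t = 1 - ½*(-33) = 1 + 33/2 = 35/2 ≈ 17.500)
Y(z) = 4*z*(35/2 + z) (Y(z) = 2*((z + 35/2)*(z + z)) = 2*((35/2 + z)*(2*z)) = 2*(2*z*(35/2 + z)) = 4*z*(35/2 + z))
X = -1/32796 (X = 1/(-32796) = -1/32796 ≈ -3.0492e-5)
√(X + Y(124)) = √(-1/32796 + 2*124*(35 + 2*124)) = √(-1/32796 + 2*124*(35 + 248)) = √(-1/32796 + 2*124*283) = √(-1/32796 + 70184) = √(2301754463/32796) = √2096898315793/5466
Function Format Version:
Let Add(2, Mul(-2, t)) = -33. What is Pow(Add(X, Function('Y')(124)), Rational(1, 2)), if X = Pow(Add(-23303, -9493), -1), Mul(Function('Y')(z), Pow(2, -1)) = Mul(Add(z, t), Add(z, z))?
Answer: Mul(Rational(1, 5466), Pow(2096898315793, Rational(1, 2))) ≈ 264.92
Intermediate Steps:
t = Rational(35, 2) (t = Add(1, Mul(Rational(-1, 2), -33)) = Add(1, Rational(33, 2)) = Rational(35, 2) ≈ 17.500)
Function('Y')(z) = Mul(4, z, Add(Rational(35, 2), z)) (Function('Y')(z) = Mul(2, Mul(Add(z, Rational(35, 2)), Add(z, z))) = Mul(2, Mul(Add(Rational(35, 2), z), Mul(2, z))) = Mul(2, Mul(2, z, Add(Rational(35, 2), z))) = Mul(4, z, Add(Rational(35, 2), z)))
X = Rational(-1, 32796) (X = Pow(-32796, -1) = Rational(-1, 32796) ≈ -3.0492e-5)
Pow(Add(X, Function('Y')(124)), Rational(1, 2)) = Pow(Add(Rational(-1, 32796), Mul(2, 124, Add(35, Mul(2, 124)))), Rational(1, 2)) = Pow(Add(Rational(-1, 32796), Mul(2, 124, Add(35, 248))), Rational(1, 2)) = Pow(Add(Rational(-1, 32796), Mul(2, 124, 283)), Rational(1, 2)) = Pow(Add(Rational(-1, 32796), 70184), Rational(1, 2)) = Pow(Rational(2301754463, 32796), Rational(1, 2)) = Mul(Rational(1, 5466), Pow(2096898315793, Rational(1, 2)))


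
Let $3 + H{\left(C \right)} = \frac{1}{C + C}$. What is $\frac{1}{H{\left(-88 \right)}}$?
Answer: $- \frac{176}{529} \approx -0.3327$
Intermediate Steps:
$H{\left(C \right)} = -3 + \frac{1}{2 C}$ ($H{\left(C \right)} = -3 + \frac{1}{C + C} = -3 + \frac{1}{2 C}$)
$\frac{1}{H{\left(-88 \right)}} = \frac{1}{-3 + \frac{1}{2 \left(-88\right)}} = \frac{1}{-3 + \frac{1}{2} \left(- \frac{1}{88}\right)} = \frac{1}{-3 - \frac{1}{176}} = \frac{1}{- \frac{529}{176}} = - \frac{176}{529}$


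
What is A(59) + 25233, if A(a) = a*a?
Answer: 28714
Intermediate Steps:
A(a) = a²
A(59) + 25233 = 59² + 25233 = 3481 + 25233 = 28714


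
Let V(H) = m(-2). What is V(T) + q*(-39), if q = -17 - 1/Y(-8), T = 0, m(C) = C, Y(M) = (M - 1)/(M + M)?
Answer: 2191/3 ≈ 730.33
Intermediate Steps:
Y(M) = (-1 + M)/(2*M) (Y(M) = (-1 + M)/((2*M)) = (-1 + M)*(1/(2*M)) = (-1 + M)/(2*M))
V(H) = -2
q = -169/9 (q = -17 - 1/((½)*(-1 - 8)/(-8)) = -17 - 1/((½)*(-⅛)*(-9)) = -17 - 1/9/16 = -17 - 1*16/9 = -17 - 16/9 = -169/9 ≈ -18.778)
V(T) + q*(-39) = -2 - 169/9*(-39) = -2 + 2197/3 = 2191/3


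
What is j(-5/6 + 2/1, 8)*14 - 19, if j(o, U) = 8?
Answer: 93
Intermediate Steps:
j(-5/6 + 2/1, 8)*14 - 19 = 8*14 - 19 = 112 - 19 = 93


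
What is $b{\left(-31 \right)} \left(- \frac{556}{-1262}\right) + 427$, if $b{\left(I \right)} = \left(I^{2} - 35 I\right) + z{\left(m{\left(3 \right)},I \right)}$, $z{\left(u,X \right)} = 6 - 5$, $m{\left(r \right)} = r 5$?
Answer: $\frac{838503}{631} \approx 1328.8$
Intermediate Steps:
$m{\left(r \right)} = 5 r$
$z{\left(u,X \right)} = 1$ ($z{\left(u,X \right)} = 6 - 5 = 1$)
$b{\left(I \right)} = 1 + I^{2} - 35 I$ ($b{\left(I \right)} = \left(I^{2} - 35 I\right) + 1 = 1 + I^{2} - 35 I$)
$b{\left(-31 \right)} \left(- \frac{556}{-1262}\right) + 427 = \left(1 + \left(-31\right)^{2} - -1085\right) \left(- \frac{556}{-1262}\right) + 427 = \left(1 + 961 + 1085\right) \left(\left(-556\right) \left(- \frac{1}{1262}\right)\right) + 427 = 2047 \cdot \frac{278}{631} + 427 = \frac{569066}{631} + 427 = \frac{838503}{631}$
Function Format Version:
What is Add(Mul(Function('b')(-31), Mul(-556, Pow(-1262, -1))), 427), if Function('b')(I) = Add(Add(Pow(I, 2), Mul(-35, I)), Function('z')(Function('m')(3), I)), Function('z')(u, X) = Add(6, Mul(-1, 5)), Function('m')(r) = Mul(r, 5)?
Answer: Rational(838503, 631) ≈ 1328.8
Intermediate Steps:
Function('m')(r) = Mul(5, r)
Function('z')(u, X) = 1 (Function('z')(u, X) = Add(6, -5) = 1)
Function('b')(I) = Add(1, Pow(I, 2), Mul(-35, I)) (Function('b')(I) = Add(Add(Pow(I, 2), Mul(-35, I)), 1) = Add(1, Pow(I, 2), Mul(-35, I)))
Add(Mul(Function('b')(-31), Mul(-556, Pow(-1262, -1))), 427) = Add(Mul(Add(1, Pow(-31, 2), Mul(-35, -31)), Mul(-556, Pow(-1262, -1))), 427) = Add(Mul(Add(1, 961, 1085), Mul(-556, Rational(-1, 1262))), 427) = Add(Mul(2047, Rational(278, 631)), 427) = Add(Rational(569066, 631), 427) = Rational(838503, 631)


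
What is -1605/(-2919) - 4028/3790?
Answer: -945797/1843835 ≈ -0.51295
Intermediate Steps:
-1605/(-2919) - 4028/3790 = -1605*(-1/2919) - 4028*1/3790 = 535/973 - 2014/1895 = -945797/1843835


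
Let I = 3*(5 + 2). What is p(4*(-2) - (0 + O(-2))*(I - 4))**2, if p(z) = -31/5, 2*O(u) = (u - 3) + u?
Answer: 961/25 ≈ 38.440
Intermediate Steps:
I = 21 (I = 3*7 = 21)
O(u) = -3/2 + u (O(u) = ((u - 3) + u)/2 = ((-3 + u) + u)/2 = (-3 + 2*u)/2 = -3/2 + u)
p(z) = -31/5 (p(z) = -31*1/5 = -31/5)
p(4*(-2) - (0 + O(-2))*(I - 4))**2 = (-31/5)**2 = 961/25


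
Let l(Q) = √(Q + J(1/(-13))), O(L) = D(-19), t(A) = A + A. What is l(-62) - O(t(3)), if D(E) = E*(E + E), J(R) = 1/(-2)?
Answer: -722 + 5*I*√10/2 ≈ -722.0 + 7.9057*I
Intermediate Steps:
J(R) = -½
t(A) = 2*A
D(E) = 2*E² (D(E) = E*(2*E) = 2*E²)
O(L) = 722 (O(L) = 2*(-19)² = 2*361 = 722)
l(Q) = √(-½ + Q) (l(Q) = √(Q - ½) = √(-½ + Q))
l(-62) - O(t(3)) = √(-2 + 4*(-62))/2 - 1*722 = √(-2 - 248)/2 - 722 = √(-250)/2 - 722 = (5*I*√10)/2 - 722 = 5*I*√10/2 - 722 = -722 + 5*I*√10/2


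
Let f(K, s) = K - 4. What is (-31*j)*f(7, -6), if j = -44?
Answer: 4092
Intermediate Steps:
f(K, s) = -4 + K
(-31*j)*f(7, -6) = (-31*(-44))*(-4 + 7) = 1364*3 = 4092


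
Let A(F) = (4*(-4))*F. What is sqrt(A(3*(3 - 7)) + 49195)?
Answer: sqrt(49387) ≈ 222.23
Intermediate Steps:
A(F) = -16*F
sqrt(A(3*(3 - 7)) + 49195) = sqrt(-48*(3 - 7) + 49195) = sqrt(-48*(-4) + 49195) = sqrt(-16*(-12) + 49195) = sqrt(192 + 49195) = sqrt(49387)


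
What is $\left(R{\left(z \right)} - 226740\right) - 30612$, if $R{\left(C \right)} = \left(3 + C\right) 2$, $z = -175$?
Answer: $-257696$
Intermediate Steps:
$R{\left(C \right)} = 6 + 2 C$
$\left(R{\left(z \right)} - 226740\right) - 30612 = \left(\left(6 + 2 \left(-175\right)\right) - 226740\right) - 30612 = \left(\left(6 - 350\right) - 226740\right) - 30612 = \left(-344 - 226740\right) - 30612 = -227084 - 30612 = -257696$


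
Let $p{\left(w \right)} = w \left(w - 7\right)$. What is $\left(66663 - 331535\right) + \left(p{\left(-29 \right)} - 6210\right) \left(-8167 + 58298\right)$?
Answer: $-259241618$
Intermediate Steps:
$p{\left(w \right)} = w \left(-7 + w\right)$
$\left(66663 - 331535\right) + \left(p{\left(-29 \right)} - 6210\right) \left(-8167 + 58298\right) = \left(66663 - 331535\right) + \left(- 29 \left(-7 - 29\right) - 6210\right) \left(-8167 + 58298\right) = -264872 + \left(\left(-29\right) \left(-36\right) - 6210\right) 50131 = -264872 + \left(1044 - 6210\right) 50131 = -264872 - 258976746 = -259241618$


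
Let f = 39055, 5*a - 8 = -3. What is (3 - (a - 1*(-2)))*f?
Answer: 0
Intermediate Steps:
a = 1 (a = 8/5 + (⅕)*(-3) = 8/5 - ⅗ = 1)
(3 - (a - 1*(-2)))*f = (3 - (1 - 1*(-2)))*39055 = (3 - (1 + 2))*39055 = (3 - 1*3)*39055 = (3 - 3)*39055 = 0*39055 = 0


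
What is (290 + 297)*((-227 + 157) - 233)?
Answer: -177861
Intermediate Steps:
(290 + 297)*((-227 + 157) - 233) = 587*(-70 - 233) = 587*(-303) = -177861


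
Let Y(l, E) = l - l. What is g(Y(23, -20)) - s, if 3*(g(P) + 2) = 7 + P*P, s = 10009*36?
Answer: -1080971/3 ≈ -3.6032e+5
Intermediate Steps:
Y(l, E) = 0
s = 360324
g(P) = 1/3 + P**2/3 (g(P) = -2 + (7 + P*P)/3 = -2 + (7 + P**2)/3 = -2 + (7/3 + P**2/3) = 1/3 + P**2/3)
g(Y(23, -20)) - s = (1/3 + (1/3)*0**2) - 1*360324 = (1/3 + (1/3)*0) - 360324 = (1/3 + 0) - 360324 = 1/3 - 360324 = -1080971/3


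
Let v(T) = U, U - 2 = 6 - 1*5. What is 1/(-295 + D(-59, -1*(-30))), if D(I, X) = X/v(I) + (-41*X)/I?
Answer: -59/15585 ≈ -0.0037857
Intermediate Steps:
U = 3 (U = 2 + (6 - 1*5) = 2 + (6 - 5) = 2 + 1 = 3)
v(T) = 3
D(I, X) = X/3 - 41*X/I (D(I, X) = X/3 + (-41*X)/I = X*(⅓) - 41*X/I = X/3 - 41*X/I)
1/(-295 + D(-59, -1*(-30))) = 1/(-295 + (⅓)*(-1*(-30))*(-123 - 59)/(-59)) = 1/(-295 + (⅓)*30*(-1/59)*(-182)) = 1/(-295 + 1820/59) = 1/(-15585/59) = -59/15585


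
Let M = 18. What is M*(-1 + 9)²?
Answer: 1152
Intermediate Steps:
M*(-1 + 9)² = 18*(-1 + 9)² = 18*8² = 18*64 = 1152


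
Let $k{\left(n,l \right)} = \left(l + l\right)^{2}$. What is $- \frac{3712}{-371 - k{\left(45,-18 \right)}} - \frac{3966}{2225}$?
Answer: $\frac{1647878}{3709075} \approx 0.44428$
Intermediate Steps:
$k{\left(n,l \right)} = 4 l^{2}$ ($k{\left(n,l \right)} = \left(2 l\right)^{2} = 4 l^{2}$)
$- \frac{3712}{-371 - k{\left(45,-18 \right)}} - \frac{3966}{2225} = - \frac{3712}{-371 - 4 \left(-18\right)^{2}} - \frac{3966}{2225} = - \frac{3712}{-371 - 4 \cdot 324} - \frac{3966}{2225} = - \frac{3712}{-371 - 1296} - \frac{3966}{2225} = - \frac{3712}{-1667} - \frac{3966}{2225} = \left(-3712\right) \left(- \frac{1}{1667}\right) - \frac{3966}{2225} = \frac{3712}{1667} - \frac{3966}{2225} = \frac{1647878}{3709075}$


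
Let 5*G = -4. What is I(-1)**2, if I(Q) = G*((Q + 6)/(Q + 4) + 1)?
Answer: 1024/225 ≈ 4.5511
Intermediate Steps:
G = -4/5 (G = (1/5)*(-4) = -4/5 ≈ -0.80000)
I(Q) = -4/5 - 4*(6 + Q)/(5*(4 + Q)) (I(Q) = -4*((Q + 6)/(Q + 4) + 1)/5 = -4*((6 + Q)/(4 + Q) + 1)/5 = -4*(1 + (6 + Q)/(4 + Q))/5 = -4/5 - 4*(6 + Q)/(5*(4 + Q)))
I(-1)**2 = (8*(-5 - 1*(-1))/(5*(4 - 1)))**2 = ((8/5)*(-5 + 1)/3)**2 = ((8/5)*(1/3)*(-4))**2 = (-32/15)**2 = 1024/225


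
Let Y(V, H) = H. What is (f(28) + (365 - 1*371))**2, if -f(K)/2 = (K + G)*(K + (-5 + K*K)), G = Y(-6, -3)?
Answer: 1628606736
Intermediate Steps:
G = -3
f(K) = -2*(-3 + K)*(-5 + K + K**2) (f(K) = -2*(K - 3)*(K + (-5 + K*K)) = -2*(-3 + K)*(K + (-5 + K**2)) = -2*(-3 + K)*(-5 + K + K**2))
(f(28) + (365 - 1*371))**2 = ((-30 - 2*28**3 + 4*28**2 + 16*28) + (365 - 1*371))**2 = ((-30 - 2*21952 + 4*784 + 448) + (365 - 371))**2 = ((-30 - 43904 + 3136 + 448) - 6)**2 = (-40350 - 6)**2 = (-40356)**2 = 1628606736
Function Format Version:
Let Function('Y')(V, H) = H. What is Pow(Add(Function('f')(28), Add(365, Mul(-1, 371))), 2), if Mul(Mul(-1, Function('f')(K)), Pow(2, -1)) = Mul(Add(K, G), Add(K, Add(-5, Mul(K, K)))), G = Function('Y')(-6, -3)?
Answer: 1628606736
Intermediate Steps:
G = -3
Function('f')(K) = Mul(-2, Add(-3, K), Add(-5, K, Pow(K, 2))) (Function('f')(K) = Mul(-2, Mul(Add(K, -3), Add(K, Add(-5, Mul(K, K))))) = Mul(-2, Mul(Add(-3, K), Add(K, Add(-5, Pow(K, 2))))) = Mul(-2, Mul(Add(-3, K), Add(-5, K, Pow(K, 2)))) = Mul(-2, Add(-3, K), Add(-5, K, Pow(K, 2))))
Pow(Add(Function('f')(28), Add(365, Mul(-1, 371))), 2) = Pow(Add(Add(-30, Mul(-2, Pow(28, 3)), Mul(4, Pow(28, 2)), Mul(16, 28)), Add(365, Mul(-1, 371))), 2) = Pow(Add(Add(-30, Mul(-2, 21952), Mul(4, 784), 448), Add(365, -371)), 2) = Pow(Add(Add(-30, -43904, 3136, 448), -6), 2) = Pow(Add(-40350, -6), 2) = Pow(-40356, 2) = 1628606736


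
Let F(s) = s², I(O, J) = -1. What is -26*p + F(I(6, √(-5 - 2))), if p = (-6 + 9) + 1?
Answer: -103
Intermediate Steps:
p = 4 (p = 3 + 1 = 4)
-26*p + F(I(6, √(-5 - 2))) = -26*4 + (-1)² = -104 + 1 = -103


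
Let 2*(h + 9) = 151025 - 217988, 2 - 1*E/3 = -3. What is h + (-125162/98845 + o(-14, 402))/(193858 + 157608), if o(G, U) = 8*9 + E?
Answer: -581740978540666/17370328385 ≈ -33491.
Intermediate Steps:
E = 15 (E = 6 - 3*(-3) = 6 + 9 = 15)
o(G, U) = 87 (o(G, U) = 8*9 + 15 = 72 + 15 = 87)
h = -66981/2 (h = -9 + (151025 - 217988)/2 = -9 + (½)*(-66963) = -9 - 66963/2 = -66981/2 ≈ -33491.)
h + (-125162/98845 + o(-14, 402))/(193858 + 157608) = -66981/2 + (-125162/98845 + 87)/(193858 + 157608) = -66981/2 + (-125162*1/98845 + 87)/351466 = -66981/2 + (-125162/98845 + 87)*(1/351466) = -66981/2 + (8474353/98845)*(1/351466) = -66981/2 + 8474353/34740656770 = -581740978540666/17370328385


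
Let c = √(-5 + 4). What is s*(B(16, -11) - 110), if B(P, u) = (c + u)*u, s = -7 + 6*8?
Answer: 451 - 451*I ≈ 451.0 - 451.0*I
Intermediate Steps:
c = I (c = √(-1) = I ≈ 1.0*I)
s = 41 (s = -7 + 48 = 41)
B(P, u) = u*(I + u) (B(P, u) = (I + u)*u = u*(I + u))
s*(B(16, -11) - 110) = 41*(-11*(I - 11) - 110) = 41*(-11*(-11 + I) - 110) = 41*((121 - 11*I) - 110) = 41*(11 - 11*I) = 451 - 451*I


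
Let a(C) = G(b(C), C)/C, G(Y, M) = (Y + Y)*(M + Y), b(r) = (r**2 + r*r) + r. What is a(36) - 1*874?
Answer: 388070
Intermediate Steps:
b(r) = r + 2*r**2 (b(r) = (r**2 + r**2) + r = 2*r**2 + r = r + 2*r**2)
G(Y, M) = 2*Y*(M + Y) (G(Y, M) = (2*Y)*(M + Y) = 2*Y*(M + Y))
a(C) = 2*(1 + 2*C)*(C + C*(1 + 2*C)) (a(C) = (2*(C*(1 + 2*C))*(C + C*(1 + 2*C)))/C = (2*C*(1 + 2*C)*(C + C*(1 + 2*C)))/C = 2*(1 + 2*C)*(C + C*(1 + 2*C)))
a(36) - 1*874 = 4*36*(1 + 36)*(1 + 2*36) - 1*874 = 4*36*37*(1 + 72) - 874 = 4*36*37*73 - 874 = 388944 - 874 = 388070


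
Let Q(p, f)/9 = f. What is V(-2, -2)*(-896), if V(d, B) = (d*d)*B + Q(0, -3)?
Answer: 31360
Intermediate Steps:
Q(p, f) = 9*f
V(d, B) = -27 + B*d**2 (V(d, B) = (d*d)*B + 9*(-3) = d**2*B - 27 = B*d**2 - 27 = -27 + B*d**2)
V(-2, -2)*(-896) = (-27 - 2*(-2)**2)*(-896) = (-27 - 2*4)*(-896) = (-27 - 8)*(-896) = -35*(-896) = 31360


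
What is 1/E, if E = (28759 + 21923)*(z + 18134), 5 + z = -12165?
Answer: 1/302267448 ≈ 3.3083e-9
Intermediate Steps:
z = -12170 (z = -5 - 12165 = -12170)
E = 302267448 (E = (28759 + 21923)*(-12170 + 18134) = 50682*5964 = 302267448)
1/E = 1/302267448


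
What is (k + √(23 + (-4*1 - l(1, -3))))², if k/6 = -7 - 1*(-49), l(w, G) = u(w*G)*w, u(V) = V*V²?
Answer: (252 + √46)² ≈ 66968.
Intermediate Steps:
u(V) = V³
l(w, G) = G³*w⁴ (l(w, G) = (w*G)³*w = (G*w)³*w = (G³*w³)*w = G³*w⁴)
k = 252 (k = 6*(-7 - 1*(-49)) = 6*(-7 + 49) = 6*42 = 252)
(k + √(23 + (-4*1 - l(1, -3))))² = (252 + √(23 + (-4*1 - (-3)³*1⁴)))² = (252 + √(23 + (-4 - (-27))))² = (252 + √(23 + (-4 - 1*(-27))))² = (252 + √(23 + (-4 + 27)))² = (252 + √(23 + 23))² = (252 + √46)²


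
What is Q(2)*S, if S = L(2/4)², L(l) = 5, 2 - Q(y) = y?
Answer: 0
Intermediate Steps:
Q(y) = 2 - y
S = 25 (S = 5² = 25)
Q(2)*S = (2 - 1*2)*25 = (2 - 2)*25 = 0*25 = 0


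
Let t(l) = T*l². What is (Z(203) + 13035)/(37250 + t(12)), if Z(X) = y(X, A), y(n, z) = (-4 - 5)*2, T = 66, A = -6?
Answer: 13017/46754 ≈ 0.27841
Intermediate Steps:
t(l) = 66*l²
y(n, z) = -18 (y(n, z) = -9*2 = -18)
Z(X) = -18
(Z(203) + 13035)/(37250 + t(12)) = (-18 + 13035)/(37250 + 66*12²) = 13017/(37250 + 66*144) = 13017/(37250 + 9504) = 13017/46754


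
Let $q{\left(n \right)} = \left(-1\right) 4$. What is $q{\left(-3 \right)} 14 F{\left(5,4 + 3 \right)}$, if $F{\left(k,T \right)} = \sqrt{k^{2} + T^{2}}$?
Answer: $- 56 \sqrt{74} \approx -481.73$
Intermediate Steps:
$q{\left(n \right)} = -4$
$F{\left(k,T \right)} = \sqrt{T^{2} + k^{2}}$
$q{\left(-3 \right)} 14 F{\left(5,4 + 3 \right)} = \left(-4\right) 14 \sqrt{\left(4 + 3\right)^{2} + 5^{2}} = - 56 \sqrt{7^{2} + 25} = - 56 \sqrt{49 + 25} = - 56 \sqrt{74}$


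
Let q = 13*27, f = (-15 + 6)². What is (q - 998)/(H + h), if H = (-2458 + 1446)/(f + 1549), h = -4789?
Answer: 527305/3903541 ≈ 0.13508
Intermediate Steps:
f = 81 (f = (-9)² = 81)
q = 351
H = -506/815 (H = (-2458 + 1446)/(81 + 1549) = -1012/1630 = -1012*1/1630 = -506/815 ≈ -0.62086)
(q - 998)/(H + h) = (351 - 998)/(-506/815 - 4789) = -647/(-3903541/815) = -647*(-815/3903541) = 527305/3903541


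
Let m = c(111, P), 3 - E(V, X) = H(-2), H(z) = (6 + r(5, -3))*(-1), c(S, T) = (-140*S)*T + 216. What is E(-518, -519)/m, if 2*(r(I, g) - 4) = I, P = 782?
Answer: -31/24304128 ≈ -1.2755e-6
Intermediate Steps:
r(I, g) = 4 + I/2
c(S, T) = 216 - 140*S*T (c(S, T) = -140*S*T + 216 = 216 - 140*S*T)
H(z) = -25/2 (H(z) = (6 + (4 + (½)*5))*(-1) = (6 + (4 + 5/2))*(-1) = (6 + 13/2)*(-1) = (25/2)*(-1) = -25/2)
E(V, X) = 31/2 (E(V, X) = 3 - 1*(-25/2) = 3 + 25/2 = 31/2)
m = -12152064 (m = 216 - 140*111*782 = 216 - 12152280 = -12152064)
E(-518, -519)/m = (31/2)/(-12152064) = (31/2)*(-1/12152064) = -31/24304128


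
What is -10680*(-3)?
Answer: 32040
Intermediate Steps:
-10680*(-3) = -534*(-60) = 32040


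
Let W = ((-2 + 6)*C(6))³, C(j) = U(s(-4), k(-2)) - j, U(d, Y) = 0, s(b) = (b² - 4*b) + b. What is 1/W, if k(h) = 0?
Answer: -1/13824 ≈ -7.2338e-5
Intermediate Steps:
s(b) = b² - 3*b
C(j) = -j (C(j) = 0 - j = -j)
W = -13824 (W = ((-2 + 6)*(-1*6))³ = (4*(-6))³ = (-24)³ = -13824)
1/W = 1/(-13824) = -1/13824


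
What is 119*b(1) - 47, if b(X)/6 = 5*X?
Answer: 3523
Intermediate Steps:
b(X) = 30*X (b(X) = 6*(5*X) = 30*X)
119*b(1) - 47 = 119*(30*1) - 47 = 119*30 - 47 = 3570 - 47 = 3523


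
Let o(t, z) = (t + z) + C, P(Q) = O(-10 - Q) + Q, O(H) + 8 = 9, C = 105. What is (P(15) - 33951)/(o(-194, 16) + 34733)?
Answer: -6787/6932 ≈ -0.97908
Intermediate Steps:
O(H) = 1 (O(H) = -8 + 9 = 1)
P(Q) = 1 + Q
o(t, z) = 105 + t + z (o(t, z) = (t + z) + 105 = 105 + t + z)
(P(15) - 33951)/(o(-194, 16) + 34733) = ((1 + 15) - 33951)/((105 - 194 + 16) + 34733) = (16 - 33951)/(-73 + 34733) = -33935/34660 = -33935*1/34660 = -6787/6932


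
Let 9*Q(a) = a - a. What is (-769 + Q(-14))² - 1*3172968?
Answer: -2581607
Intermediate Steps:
Q(a) = 0 (Q(a) = (a - a)/9 = (⅑)*0 = 0)
(-769 + Q(-14))² - 1*3172968 = (-769 + 0)² - 1*3172968 = (-769)² - 3172968 = 591361 - 3172968 = -2581607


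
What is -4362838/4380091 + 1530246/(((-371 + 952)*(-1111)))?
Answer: -9518789395844/2827309319681 ≈ -3.3667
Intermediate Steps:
-4362838/4380091 + 1530246/(((-371 + 952)*(-1111))) = -4362838*1/4380091 + 1530246/((581*(-1111))) = -4362838/4380091 + 1530246/(-645491) = -4362838/4380091 + 1530246*(-1/645491) = -4362838/4380091 - 1530246/645491 = -9518789395844/2827309319681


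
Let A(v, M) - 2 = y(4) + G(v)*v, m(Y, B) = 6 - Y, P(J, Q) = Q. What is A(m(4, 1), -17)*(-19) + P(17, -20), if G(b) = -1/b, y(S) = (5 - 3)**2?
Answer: -115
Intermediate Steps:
y(S) = 4 (y(S) = 2**2 = 4)
A(v, M) = 5 (A(v, M) = 2 + (4 + (-1/v)*v) = 2 + (4 - 1) = 2 + 3 = 5)
A(m(4, 1), -17)*(-19) + P(17, -20) = 5*(-19) - 20 = -95 - 20 = -115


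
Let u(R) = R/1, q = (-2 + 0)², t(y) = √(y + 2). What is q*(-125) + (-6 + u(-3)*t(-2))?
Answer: -506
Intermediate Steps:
t(y) = √(2 + y)
q = 4 (q = (-2)² = 4)
u(R) = R (u(R) = R*1 = R)
q*(-125) + (-6 + u(-3)*t(-2)) = 4*(-125) + (-6 - 3*√(2 - 2)) = -500 + (-6 - 3*√0) = -500 + (-6 - 3*0) = -500 + (-6 + 0) = -500 - 6 = -506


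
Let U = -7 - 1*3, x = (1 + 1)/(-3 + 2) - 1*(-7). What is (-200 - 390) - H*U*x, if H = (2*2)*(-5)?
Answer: -1590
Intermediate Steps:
x = 5 (x = 2/(-1) + 7 = 2*(-1) + 7 = -2 + 7 = 5)
U = -10 (U = -7 - 3 = -10)
H = -20 (H = 4*(-5) = -20)
(-200 - 390) - H*U*x = (-200 - 390) - (-20*(-10))*5 = -590 - 200*5 = -590 - 1*1000 = -590 - 1000 = -1590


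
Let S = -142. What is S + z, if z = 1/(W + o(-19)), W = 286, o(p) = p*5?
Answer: -27121/191 ≈ -141.99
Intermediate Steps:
o(p) = 5*p
z = 1/191 (z = 1/(286 + 5*(-19)) = 1/(286 - 95) = 1/191 ≈ 0.0052356)
S + z = -142 + 1/191 = -27121/191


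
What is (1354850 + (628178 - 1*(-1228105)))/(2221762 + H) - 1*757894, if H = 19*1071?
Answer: -1699279263101/2242111 ≈ -7.5789e+5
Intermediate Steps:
H = 20349
(1354850 + (628178 - 1*(-1228105)))/(2221762 + H) - 1*757894 = (1354850 + (628178 - 1*(-1228105)))/(2221762 + 20349) - 1*757894 = (1354850 + (628178 + 1228105))/2242111 - 757894 = (1354850 + 1856283)*(1/2242111) - 757894 = 3211133*(1/2242111) - 757894 = 3211133/2242111 - 757894 = -1699279263101/2242111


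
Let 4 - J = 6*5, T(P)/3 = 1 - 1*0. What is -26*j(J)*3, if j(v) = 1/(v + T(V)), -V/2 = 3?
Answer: 78/23 ≈ 3.3913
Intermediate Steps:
V = -6 (V = -2*3 = -6)
T(P) = 3 (T(P) = 3*(1 - 1*0) = 3*(1 + 0) = 3*1 = 3)
J = -26 (J = 4 - 6*5 = 4 - 1*30 = 4 - 30 = -26)
j(v) = 1/(3 + v) (j(v) = 1/(v + 3) = 1/(3 + v))
-26*j(J)*3 = -26/(3 - 26)*3 = -26/(-23)*3 = -26*(-1/23)*3 = (26/23)*3 = 78/23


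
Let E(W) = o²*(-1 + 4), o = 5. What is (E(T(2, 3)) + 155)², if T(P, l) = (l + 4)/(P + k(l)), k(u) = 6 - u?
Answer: 52900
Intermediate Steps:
T(P, l) = (4 + l)/(6 + P - l) (T(P, l) = (l + 4)/(P + (6 - l)) = (4 + l)/(6 + P - l))
E(W) = 75 (E(W) = 5²*(-1 + 4) = 25*3 = 75)
(E(T(2, 3)) + 155)² = (75 + 155)² = 230² = 52900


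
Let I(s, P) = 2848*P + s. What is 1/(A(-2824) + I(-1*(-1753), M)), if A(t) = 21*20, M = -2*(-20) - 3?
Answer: 1/107549 ≈ 9.2981e-6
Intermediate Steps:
M = 37 (M = 40 - 3 = 37)
I(s, P) = s + 2848*P
A(t) = 420
1/(A(-2824) + I(-1*(-1753), M)) = 1/(420 + (-1*(-1753) + 2848*37)) = 1/(420 + (1753 + 105376)) = 1/(420 + 107129) = 1/107549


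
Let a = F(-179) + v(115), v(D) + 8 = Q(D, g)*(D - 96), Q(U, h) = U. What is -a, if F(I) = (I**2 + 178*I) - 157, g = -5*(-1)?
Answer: -2199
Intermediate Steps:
g = 5
F(I) = -157 + I**2 + 178*I
v(D) = -8 + D*(-96 + D) (v(D) = -8 + D*(D - 96) = -8 + D*(-96 + D))
a = 2199 (a = (-157 + (-179)**2 + 178*(-179)) + (-8 + 115**2 - 96*115) = (-157 + 32041 - 31862) + (-8 + 13225 - 11040) = 22 + 2177 = 2199)
-a = -1*2199 = -2199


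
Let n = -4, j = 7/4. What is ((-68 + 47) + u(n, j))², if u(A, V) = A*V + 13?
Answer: 225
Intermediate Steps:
j = 7/4 (j = 7*(¼) = 7/4 ≈ 1.7500)
u(A, V) = 13 + A*V
((-68 + 47) + u(n, j))² = ((-68 + 47) + (13 - 4*7/4))² = (-21 + (13 - 7))² = (-21 + 6)² = (-15)² = 225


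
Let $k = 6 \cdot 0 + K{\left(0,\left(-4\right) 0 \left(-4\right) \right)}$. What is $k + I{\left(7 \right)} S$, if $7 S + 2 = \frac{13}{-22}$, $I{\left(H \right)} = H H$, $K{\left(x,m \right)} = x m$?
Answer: $- \frac{399}{22} \approx -18.136$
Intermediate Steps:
$K{\left(x,m \right)} = m x$
$I{\left(H \right)} = H^{2}$
$S = - \frac{57}{154}$ ($S = - \frac{2}{7} + \frac{13 \frac{1}{-22}}{7} = - \frac{2}{7} + \frac{13 \left(- \frac{1}{22}\right)}{7} = - \frac{2}{7} + \frac{1}{7} \left(- \frac{13}{22}\right) = - \frac{2}{7} - \frac{13}{154} = - \frac{57}{154} \approx -0.37013$)
$k = 0$ ($k = 6 \cdot 0 + \left(-4\right) 0 \left(-4\right) 0 = 0 + 0 \left(-4\right) 0 = 0 + 0 \cdot 0 = 0 + 0 = 0$)
$k + I{\left(7 \right)} S = 0 + 7^{2} \left(- \frac{57}{154}\right) = 0 + 49 \left(- \frac{57}{154}\right) = 0 - \frac{399}{22} = - \frac{399}{22}$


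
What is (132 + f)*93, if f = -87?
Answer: 4185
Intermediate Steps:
(132 + f)*93 = (132 - 87)*93 = 45*93 = 4185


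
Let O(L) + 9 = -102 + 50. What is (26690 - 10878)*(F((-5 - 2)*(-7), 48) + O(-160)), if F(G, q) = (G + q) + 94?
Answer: 2055560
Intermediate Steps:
F(G, q) = 94 + G + q
O(L) = -61 (O(L) = -9 + (-102 + 50) = -9 - 52 = -61)
(26690 - 10878)*(F((-5 - 2)*(-7), 48) + O(-160)) = (26690 - 10878)*((94 + (-5 - 2)*(-7) + 48) - 61) = 15812*((94 - 7*(-7) + 48) - 61) = 15812*((94 + 49 + 48) - 61) = 15812*(191 - 61) = 15812*130 = 2055560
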